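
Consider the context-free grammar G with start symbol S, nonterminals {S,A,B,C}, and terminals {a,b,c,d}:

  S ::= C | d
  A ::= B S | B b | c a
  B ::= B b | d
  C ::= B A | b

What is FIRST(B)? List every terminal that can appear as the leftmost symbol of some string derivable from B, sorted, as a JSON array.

FIRST sets, iterate to fixpoint:
iter 1:
  A via A→c a: +{c}
  B via B→d: +{d}
  C via C→B A: +{d}
  C via C→b: +{b}
  S via S→C: +{b,d}
  FIRST[S]={b,d}  FIRST[A]={c}  FIRST[B]={d}  FIRST[C]={b,d}
iter 2:
  A via A→B S: +{d}
  FIRST[S]={b,d}  FIRST[A]={c,d}  FIRST[B]={d}  FIRST[C]={b,d}
iter 3: — fixpoint
  FIRST[S]={b,d}  FIRST[A]={c,d}  FIRST[B]={d}  FIRST[C]={b,d}

FIRST(B) = ["d"]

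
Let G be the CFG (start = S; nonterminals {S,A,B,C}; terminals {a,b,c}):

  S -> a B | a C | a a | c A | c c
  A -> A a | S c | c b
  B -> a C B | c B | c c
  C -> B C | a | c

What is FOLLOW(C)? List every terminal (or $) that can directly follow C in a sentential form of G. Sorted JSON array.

Compute FIRST by fixpoint:
iter 1:
  A via A→c b: +{c}
  B via B→a C B: +{a}
  B via B→c B: +{c}
  C via C→B C: +{a,c}
  S via S→a B: +{a}
  S via S→c A: +{c}
  S: {a,c}  A: {c}  B: {a,c}  C: {a,c}
iter 2:
  A via A→S c: +{a}
  S: {a,c}  A: {a,c}  B: {a,c}  C: {a,c}
iter 3: (stable)
  S: {a,c}  A: {a,c}  B: {a,c}  C: {a,c}

Compute FOLLOW by fixpoint:
initialize: $ ∈ FOLLOW(S)
pass 1:
  A→A a: FOLLOW(A) ⊇ FIRST(a) = {a}; new: +{a}
  A→S c: FOLLOW(S) ⊇ FIRST(c) = {c}; new: +{c}
  B→a C B: FOLLOW(C) ⊇ FIRST(B) = {a,c}; new: +{a,c}
  C→B C: FOLLOW(B) ⊇ FIRST(C) = {a,c}; new: +{a,c}
  S→a B: FOLLOW(B) ⊇ FOLLOW(S) ⊇ {$,c}; new: +{$}
  S→a C: FOLLOW(C) ⊇ FOLLOW(S) ⊇ {$,c}; new: +{$}
  S→c A: FOLLOW(A) ⊇ FOLLOW(S) ⊇ {$,c}; new: +{$,c}
  S: {$,c}  A: {$,a,c}  B: {$,a,c}  C: {$,a,c}
pass 2: done
  S: {$,c}  A: {$,a,c}  B: {$,a,c}  C: {$,a,c}

FOLLOW(C) = ["$", "a", "c"]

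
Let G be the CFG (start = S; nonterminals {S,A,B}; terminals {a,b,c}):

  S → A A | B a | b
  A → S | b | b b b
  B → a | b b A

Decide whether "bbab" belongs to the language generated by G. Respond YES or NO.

Convert to CNF:
  S -> A A | B T0 | b
  A -> A A | B T0 | T1 X2 | b
  B -> T1 X3 | a
  T0 -> a
  T1 -> b
  X2 -> T1 T1
  X3 -> T1 A

Fill CYK table bottom-up:
  cell(0,0) b: {A,S,T1}  orig:{A,S}
  cell(1,1) b: {A,S,T1}  orig:{A,S}
  cell(2,2) a: {B,T0}  orig:{B}
  cell(3,3) b: {A,S,T1}  orig:{A,S}
  cell(0,1) bb: {A,S,X2,X3}  orig:{A,S}
  cell(1,2) ba: ∅
  cell(2,3) ab: ∅
  cell(0,2) bba: ∅
  cell(1,3) bab: ∅
  cell(0,3) bbab: ∅

S ∉ T[0,3] ⇒ NO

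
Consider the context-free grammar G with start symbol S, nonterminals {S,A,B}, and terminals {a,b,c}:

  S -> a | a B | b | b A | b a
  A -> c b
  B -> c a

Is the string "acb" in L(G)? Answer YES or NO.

Convert to CNF:
  S -> T1 A | T1 T2 | T2 B | a | b
  A -> T0 T1
  B -> T0 T2
  T0 -> c
  T1 -> b
  T2 -> a

CYK fill:
  T[0,0] 'a' = {S,T2}  orig:{S}
  T[1,1] 'c' = {T0}  orig:{}
  T[2,2] 'b' = {S,T1}  orig:{S}
  T[0,1] 'ac' = ∅
  T[1,2] 'cb' = {A}
  T[0,2] 'acb' = ∅

S ∉ T[0,2] ⇒ NO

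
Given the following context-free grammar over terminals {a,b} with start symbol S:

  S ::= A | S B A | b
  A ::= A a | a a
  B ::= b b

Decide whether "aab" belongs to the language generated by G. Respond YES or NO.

Convert to CNF:
  S -> A T0 | S X2 | T0 T0 | b
  A -> A T0 | T0 T0
  B -> T1 T1
  T0 -> a
  T1 -> b
  X2 -> B A

CYK fill:
  cell(0,0) a: {T0}  orig:{}
  cell(1,1) a: {T0}  orig:{}
  cell(2,2) b: {S,T1}  orig:{S}
  cell(0,1) aa: {A,S}
  cell(1,2) ab: ∅
  cell(0,2) aab: ∅

S ∉ T[0,2] ⇒ NO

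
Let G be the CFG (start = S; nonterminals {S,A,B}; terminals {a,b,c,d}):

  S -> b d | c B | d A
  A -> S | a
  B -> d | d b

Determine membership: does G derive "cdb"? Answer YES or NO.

Convert to CNF:
  S -> T0 T1 | T1 A | T2 B
  A -> T0 T1 | T1 A | T2 B | a
  B -> T1 T0 | d
  T0 -> b
  T1 -> d
  T2 -> c

CYK fill:
  T[0,0] 'c' = {T2}  orig:{}
  T[1,1] 'd' = {B,T1}  orig:{B}
  T[2,2] 'b' = {T0}  orig:{}
  T[0,1] 'cd' = {A,S}
  T[1,2] 'db' = {B}
  T[0,2] 'cdb' = {A,S}

S ∈ T[0,2] ⇒ YES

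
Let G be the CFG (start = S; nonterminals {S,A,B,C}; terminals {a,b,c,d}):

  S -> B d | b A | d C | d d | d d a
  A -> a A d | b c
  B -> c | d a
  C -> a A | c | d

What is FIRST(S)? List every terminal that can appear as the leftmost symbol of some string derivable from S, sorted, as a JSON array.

FIRST sets, iterate to fixpoint:
[1]
  A via A→a A d: +{a}
  A via A→b c: +{b}
  B via B→c: +{c}
  B via B→d a: +{d}
  C via C→a A: +{a}
  C via C→c: +{c}
  C via C→d: +{d}
  S via S→B d: +{c,d}
  S via S→b A: +{b}
  FIRST[S]={b,c,d}  FIRST[A]={a,b}  FIRST[B]={c,d}  FIRST[C]={a,c,d}
[2] done
  FIRST[S]={b,c,d}  FIRST[A]={a,b}  FIRST[B]={c,d}  FIRST[C]={a,c,d}

FIRST(S) = ["b", "c", "d"]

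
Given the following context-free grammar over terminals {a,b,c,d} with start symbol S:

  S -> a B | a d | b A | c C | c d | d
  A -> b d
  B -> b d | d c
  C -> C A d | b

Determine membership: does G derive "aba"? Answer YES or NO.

CNF form of G:
  S -> T0 A | T2 C | T2 T1 | T3 B | T3 T1 | d
  A -> T0 T1
  B -> T0 T1 | T1 T2
  C -> C X4 | b
  T0 -> b
  T1 -> d
  T2 -> c
  T3 -> a
  X4 -> A T1

CYK fill:
  T[0,0] 'a' = {T3}  orig:{}
  T[1,1] 'b' = {C,T0}  orig:{C}
  T[2,2] 'a' = {T3}  orig:{}
  T[0,1] 'ab' = ∅
  T[1,2] 'ba' = ∅
  T[0,2] 'aba' = ∅

S ∉ T[0,2] ⇒ NO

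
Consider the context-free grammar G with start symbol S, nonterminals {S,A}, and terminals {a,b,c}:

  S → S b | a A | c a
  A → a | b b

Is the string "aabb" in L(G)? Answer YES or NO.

CNF form of G:
  S -> S T0 | T1 A | T2 T1
  A -> T0 T0 | a
  T0 -> b
  T1 -> a
  T2 -> c

CYK fill:
  cell(0,0) a: {A,T1}  orig:{A}
  cell(1,1) a: {A,T1}  orig:{A}
  cell(2,2) b: {T0}  orig:{}
  cell(3,3) b: {T0}  orig:{}
  cell(0,1) aa: {S}
  cell(1,2) ab: ∅
  cell(2,3) bb: {A}
  cell(0,2) aab: {S}
  cell(1,3) abb: {S}
  cell(0,3) aabb: {S}

S ∈ T[0,3] ⇒ YES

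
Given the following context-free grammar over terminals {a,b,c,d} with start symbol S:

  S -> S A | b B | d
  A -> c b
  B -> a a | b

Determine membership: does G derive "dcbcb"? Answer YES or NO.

CNF form of G:
  S -> S A | T1 B | d
  A -> T0 T1
  B -> T2 T2 | b
  T0 -> c
  T1 -> b
  T2 -> a

CYK table (by increasing span):
  T[0,0] 'd' = {S}
  T[1,1] 'c' = {T0}  orig:{}
  T[2,2] 'b' = {B,T1}  orig:{B}
  T[3,3] 'c' = {T0}  orig:{}
  T[4,4] 'b' = {B,T1}  orig:{B}
  T[0,1] 'dc' = ∅
  T[1,2] 'cb' = {A}
  T[2,3] 'bc' = ∅
  T[3,4] 'cb' = {A}
  T[0,2] 'dcb' = {S}
  T[1,3] 'cbc' = ∅
  T[2,4] 'bcb' = ∅
  T[0,3] 'dcbc' = ∅
  T[1,4] 'cbcb' = ∅
  T[0,4] 'dcbcb' = {S}

S ∈ T[0,4] ⇒ YES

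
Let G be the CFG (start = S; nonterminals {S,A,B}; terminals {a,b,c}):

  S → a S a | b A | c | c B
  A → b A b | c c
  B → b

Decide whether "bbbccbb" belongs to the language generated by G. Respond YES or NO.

Convert to CNF:
  S -> T0 A | T1 B | T2 X4 | c
  A -> T0 X3 | T1 T1
  B -> b
  T0 -> b
  T1 -> c
  T2 -> a
  X3 -> A T0
  X4 -> S T2

CYK fill:
  [0..0]={B,T0}  "b"  orig:{B}
  [1..1]={B,T0}  "b"  orig:{B}
  [2..2]={B,T0}  "b"  orig:{B}
  [3..3]={S,T1}  "c"  orig:{S}
  [4..4]={S,T1}  "c"  orig:{S}
  [5..5]={B,T0}  "b"  orig:{B}
  [6..6]={B,T0}  "b"  orig:{B}
  [0..1]=∅  "bb"
  [1..2]=∅  "bb"
  [2..3]=∅  "bc"
  [3..4]={A}  "cc"
  [4..5]={S}  "cb"
  [5..6]=∅  "bb"
  [0..2]=∅  "bbb"
  [1..3]=∅  "bbc"
  [2..4]={S}  "bcc"
  [3..5]={X3}  "ccb"  orig:{}
  [4..6]=∅  "cbb"
  [0..3]=∅  "bbbc"
  [1..4]=∅  "bbcc"
  [2..5]={A}  "bccb"
  [3..6]=∅  "ccbb"
  [0..4]=∅  "bbbcc"
  [1..5]={S}  "bbccb"
  [2..6]={X3}  "bccbb"  orig:{}
  [0..5]=∅  "bbbccb"
  [1..6]={A}  "bbccbb"
  [0..6]={S}  "bbbccbb"

S ∈ T[0,6] ⇒ YES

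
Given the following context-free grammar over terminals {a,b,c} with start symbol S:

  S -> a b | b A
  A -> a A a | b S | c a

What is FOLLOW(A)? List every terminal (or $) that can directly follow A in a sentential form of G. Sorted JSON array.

Compute FIRST by fixpoint:
round 1:
  A via A→a A a: +{a}
  A via A→b S: +{b}
  A via A→c a: +{c}
  S via S→a b: +{a}
  S via S→b A: +{b}
  FIRST(S)={a,b}  FIRST(A)={a,b,c}
round 2: — fixpoint
  FIRST(S)={a,b}  FIRST(A)={a,b,c}

FOLLOW sets:
FOLLOW(S) := {$}
iter 1:
  A→a A a: FOLLOW(A) ⊇ FIRST(a) = {a}; new: +{a}
  A→b S: FOLLOW(S) ⊇ FOLLOW(A) ⊇ {a}; new: +{a}
  S→b A: FOLLOW(A) ⊇ FOLLOW(S) ⊇ {$,a}; new: +{$}
  FOLLOW(S)={$,a}  FOLLOW(A)={$,a}
iter 2: — fixpoint
  FOLLOW(S)={$,a}  FOLLOW(A)={$,a}

FOLLOW(A) = ["$", "a"]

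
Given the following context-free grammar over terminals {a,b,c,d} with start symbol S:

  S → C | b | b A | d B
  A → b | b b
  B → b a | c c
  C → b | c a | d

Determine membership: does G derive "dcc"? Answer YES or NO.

Convert to CNF:
  S -> T0 A | T2 T1 | T3 B | b | d
  A -> T0 T0 | b
  B -> T0 T1 | T2 T2
  C -> T2 T1 | b | d
  T0 -> b
  T1 -> a
  T2 -> c
  T3 -> d

Fill CYK table bottom-up:
  T[0,0] 'd' = {C,S,T3}  orig:{C,S}
  T[1,1] 'c' = {T2}  orig:{}
  T[2,2] 'c' = {T2}  orig:{}
  T[0,1] 'dc' = ∅
  T[1,2] 'cc' = {B}
  T[0,2] 'dcc' = {S}

S ∈ T[0,2] ⇒ YES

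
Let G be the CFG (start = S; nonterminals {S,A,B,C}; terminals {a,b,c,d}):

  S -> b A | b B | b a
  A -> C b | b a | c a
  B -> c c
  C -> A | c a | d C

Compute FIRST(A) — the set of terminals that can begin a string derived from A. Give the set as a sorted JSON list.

FIRST iteration:
round 1:
  A via A→b a: +{b}
  A via A→c a: +{c}
  B via B→c c: +{c}
  C via C→A: +{b,c}
  C via C→d C: +{d}
  S via S→b A: +{b}
  FIRST[S]={b}  FIRST[A]={b,c}  FIRST[B]={c}  FIRST[C]={b,c,d}
round 2:
  A via A→C b: +{d}
  FIRST[S]={b}  FIRST[A]={b,c,d}  FIRST[B]={c}  FIRST[C]={b,c,d}
round 3: done
  FIRST[S]={b}  FIRST[A]={b,c,d}  FIRST[B]={c}  FIRST[C]={b,c,d}

FIRST(A) = ["b", "c", "d"]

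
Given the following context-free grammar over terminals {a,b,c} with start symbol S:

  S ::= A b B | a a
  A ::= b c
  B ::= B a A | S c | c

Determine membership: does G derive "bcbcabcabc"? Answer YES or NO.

CNF form of G:
  S -> A X4 | T2 T2
  A -> T0 T1
  B -> B X3 | S T1 | c
  T0 -> b
  T1 -> c
  T2 -> a
  X3 -> T2 A
  X4 -> T0 B

CYK table (by increasing span):
  [0..0]={T0}  "b"  orig:{}
  [1..1]={B,T1}  "c"  orig:{B}
  [2..2]={T0}  "b"  orig:{}
  [3..3]={B,T1}  "c"  orig:{B}
  [4..4]={T2}  "a"  orig:{}
  [5..5]={T0}  "b"  orig:{}
  [6..6]={B,T1}  "c"  orig:{B}
  [7..7]={T2}  "a"  orig:{}
  [8..8]={T0}  "b"  orig:{}
  [9..9]={B,T1}  "c"  orig:{B}
  [0..1]={A,X4}  "bc"  orig:{A}
  [1..2]=∅  "cb"
  [2..3]={A,X4}  "bc"  orig:{A}
  [3..4]=∅  "ca"
  [4..5]=∅  "ab"
  [5..6]={A,X4}  "bc"  orig:{A}
  [6..7]=∅  "ca"
  [7..8]=∅  "ab"
  [8..9]={A,X4}  "bc"  orig:{A}
  [0..2]=∅  "bcb"
  [1..3]=∅  "cbc"
  [2..4]=∅  "bca"
  [3..5]=∅  "cab"
  [4..6]={X3}  "abc"  orig:{}
  [5..7]=∅  "bca"
  [6..8]=∅  "cab"
  [7..9]={X3}  "abc"  orig:{}
  [0..3]={S}  "bcbc"
  [1..4]=∅  "cbca"
  [2..5]=∅  "bcab"
  [3..6]={B}  "cabc"
  [4..7]=∅  "abca"
  [5..8]=∅  "bcab"
  [6..9]={B}  "cabc"
  [0..4]=∅  "bcbca"
  [1..5]=∅  "cbcab"
  [2..6]={X4}  "bcabc"  orig:{}
  [3..7]=∅  "cabca"
  [4..8]=∅  "abcab"
  [5..9]={X4}  "bcabc"  orig:{}
  [0..5]=∅  "bcbcab"
  [1..6]=∅  "cbcabc"
  [2..7]=∅  "bcabca"
  [3..8]=∅  "cabcab"
  [4..9]=∅  "abcabc"
  [0..6]={S}  "bcbcabc"
  [1..7]=∅  "cbcabca"
  [2..8]=∅  "bcabcab"
  [3..9]={B}  "cabcabc"
  [0..7]=∅  "bcbcabca"
  [1..8]=∅  "cbcabcab"
  [2..9]={X4}  "bcabcabc"  orig:{}
  [0..8]=∅  "bcbcabcab"
  [1..9]=∅  "cbcabcabc"
  [0..9]={S}  "bcbcabcabc"

S ∈ T[0,9] ⇒ YES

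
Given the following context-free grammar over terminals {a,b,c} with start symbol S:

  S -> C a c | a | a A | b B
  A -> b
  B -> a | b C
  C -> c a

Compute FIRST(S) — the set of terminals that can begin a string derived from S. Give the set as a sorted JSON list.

FIRST sets, iterate to fixpoint:
pass 1:
  A via A→b: +{b}
  B via B→a: +{a}
  B via B→b C: +{b}
  C via C→c a: +{c}
  S via S→C a c: +{c}
  S via S→a: +{a}
  S via S→b B: +{b}
  S: {a,b,c}  A: {b}  B: {a,b}  C: {c}
pass 2: done
  S: {a,b,c}  A: {b}  B: {a,b}  C: {c}

FIRST(S) = ["a", "b", "c"]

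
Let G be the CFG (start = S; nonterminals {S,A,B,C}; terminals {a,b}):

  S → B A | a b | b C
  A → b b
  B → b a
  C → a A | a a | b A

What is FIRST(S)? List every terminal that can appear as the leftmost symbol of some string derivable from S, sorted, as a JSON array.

FIRST sets, iterate to fixpoint:
round 1:
  A via A→b b: +{b}
  B via B→b a: +{b}
  C via C→a A: +{a}
  C via C→b A: +{b}
  S via S→B A: +{b}
  S via S→a b: +{a}
  FIRST(S)={a,b}  FIRST(A)={b}  FIRST(B)={b}  FIRST(C)={a,b}
round 2: (stable)
  FIRST(S)={a,b}  FIRST(A)={b}  FIRST(B)={b}  FIRST(C)={a,b}

FIRST(S) = ["a", "b"]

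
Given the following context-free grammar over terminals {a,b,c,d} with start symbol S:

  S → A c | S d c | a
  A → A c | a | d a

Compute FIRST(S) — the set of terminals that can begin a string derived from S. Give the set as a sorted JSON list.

Compute FIRST by fixpoint:
iter 1:
  A via A→a: +{a}
  A via A→d a: +{d}
  S via S→A c: +{a,d}
  FIRST(S)={a,d}  FIRST(A)={a,d}
iter 2: done
  FIRST(S)={a,d}  FIRST(A)={a,d}

FIRST(S) = ["a", "d"]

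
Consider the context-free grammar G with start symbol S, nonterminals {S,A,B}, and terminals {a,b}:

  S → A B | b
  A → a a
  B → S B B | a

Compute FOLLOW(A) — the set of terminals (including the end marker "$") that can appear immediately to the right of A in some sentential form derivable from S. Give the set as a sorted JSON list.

Compute FIRST by fixpoint:
pass 1:
  A via A→a a: +{a}
  B via B→a: +{a}
  S via S→A B: +{a}
  S via S→b: +{b}
  S: {a,b}  A: {a}  B: {a}
pass 2:
  B via B→S B B: +{b}
  S: {a,b}  A: {a}  B: {a,b}
pass 3: done
  S: {a,b}  A: {a}  B: {a,b}

FOLLOW sets:
FOLLOW(S) := {$}
[1]
  B→S B B: FOLLOW(S) ⊇ FIRST(B) = {a,b}; new: +{a,b}
  B→S B B: FOLLOW(B) ⊇ FIRST(B) = {a,b}; new: +{a,b}
  S→A B: FOLLOW(A) ⊇ FIRST(B) = {a,b}; new: +{a,b}
  S→A B: FOLLOW(B) ⊇ FOLLOW(S) ⊇ {$,a,b}; new: +{$}
  FOLLOW[S]={$,a,b}  FOLLOW[A]={a,b}  FOLLOW[B]={$,a,b}
[2] (stable)
  FOLLOW[S]={$,a,b}  FOLLOW[A]={a,b}  FOLLOW[B]={$,a,b}

FOLLOW(A) = ["a", "b"]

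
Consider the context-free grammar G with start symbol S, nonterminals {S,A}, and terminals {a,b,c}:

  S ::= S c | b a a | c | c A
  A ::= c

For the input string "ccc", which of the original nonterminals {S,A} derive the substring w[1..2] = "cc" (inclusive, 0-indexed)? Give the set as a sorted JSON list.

Convert to CNF:
  S -> S T0 | T0 A | T1 X3 | c
  A -> c
  T0 -> c
  T1 -> b
  T2 -> a
  X3 -> T2 T2

CYK fill (cells [i..j] with 1 ≤ i ≤ j ≤ 2 only):
  cell(1,1) c: {A,S,T0}  orig:{A,S}
  cell(2,2) c: {A,S,T0}  orig:{A,S}
  cell(1,2) cc: {S}

Original NTs in T[1,2] deriving "cc": ["S"]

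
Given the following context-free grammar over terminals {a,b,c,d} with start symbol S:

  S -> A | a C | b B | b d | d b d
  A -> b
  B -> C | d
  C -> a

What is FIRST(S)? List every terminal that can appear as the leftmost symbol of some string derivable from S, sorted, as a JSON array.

Compute FIRST by fixpoint:
[1]
  A via A→b: +{b}
  B via B→d: +{d}
  C via C→a: +{a}
  S via S→A: +{b}
  S via S→a C: +{a}
  S via S→d b d: +{d}
  S: {a,b,d}  A: {b}  B: {d}  C: {a}
[2]
  B via B→C: +{a}
  S: {a,b,d}  A: {b}  B: {a,d}  C: {a}
[3] — fixpoint
  S: {a,b,d}  A: {b}  B: {a,d}  C: {a}

FIRST(S) = ["a", "b", "d"]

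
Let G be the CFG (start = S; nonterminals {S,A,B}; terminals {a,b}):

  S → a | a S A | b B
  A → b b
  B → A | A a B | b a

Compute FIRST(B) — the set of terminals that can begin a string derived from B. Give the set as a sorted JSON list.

FIRST sets, iterate to fixpoint:
iter 1:
  A via A→b b: +{b}
  B via B→A: +{b}
  S via S→a: +{a}
  S via S→b B: +{b}
  FIRST[S]={a,b}  FIRST[A]={b}  FIRST[B]={b}
iter 2: (no change)
  FIRST[S]={a,b}  FIRST[A]={b}  FIRST[B]={b}

FIRST(B) = ["b"]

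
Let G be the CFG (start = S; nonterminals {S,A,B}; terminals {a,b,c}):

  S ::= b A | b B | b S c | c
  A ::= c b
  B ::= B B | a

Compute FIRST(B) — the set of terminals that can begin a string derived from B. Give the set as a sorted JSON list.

FIRST sets, iterate to fixpoint:
iter 1:
  A via A→c b: +{c}
  B via B→a: +{a}
  S via S→b A: +{b}
  S via S→c: +{c}
  S: {b,c}  A: {c}  B: {a}
iter 2: — fixpoint
  S: {b,c}  A: {c}  B: {a}

FIRST(B) = ["a"]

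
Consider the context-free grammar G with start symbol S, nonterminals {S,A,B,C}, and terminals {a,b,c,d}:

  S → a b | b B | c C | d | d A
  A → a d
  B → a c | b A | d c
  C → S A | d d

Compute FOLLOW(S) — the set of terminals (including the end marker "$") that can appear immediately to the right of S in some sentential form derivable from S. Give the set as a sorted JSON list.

Compute FIRST by fixpoint:
[1]
  A via A→a d: +{a}
  B via B→a c: +{a}
  B via B→b A: +{b}
  B via B→d c: +{d}
  C via C→d d: +{d}
  S via S→a b: +{a}
  S via S→b B: +{b}
  S via S→c C: +{c}
  S via S→d: +{d}
  FIRST(S)={a,b,c,d}  FIRST(A)={a}  FIRST(B)={a,b,d}  FIRST(C)={d}
[2]
  C via C→S A: +{a,b,c}
  FIRST(S)={a,b,c,d}  FIRST(A)={a}  FIRST(B)={a,b,d}  FIRST(C)={a,b,c,d}
[3] done
  FIRST(S)={a,b,c,d}  FIRST(A)={a}  FIRST(B)={a,b,d}  FIRST(C)={a,b,c,d}

Compute FOLLOW by fixpoint:
FOLLOW(S) := {$}
iter 1:
  C→S A: FOLLOW(S) ⊇ FIRST(A) = {a}; new: +{a}
  S→b B: FOLLOW(B) ⊇ FOLLOW(S) ⊇ {$,a}; new: +{$,a}
  S→c C: FOLLOW(C) ⊇ FOLLOW(S) ⊇ {$,a}; new: +{$,a}
  S→d A: FOLLOW(A) ⊇ FOLLOW(S) ⊇ {$,a}; new: +{$,a}
  FOLLOW(S)={$,a}  FOLLOW(A)={$,a}  FOLLOW(B)={$,a}  FOLLOW(C)={$,a}
iter 2: — fixpoint
  FOLLOW(S)={$,a}  FOLLOW(A)={$,a}  FOLLOW(B)={$,a}  FOLLOW(C)={$,a}

FOLLOW(S) = ["$", "a"]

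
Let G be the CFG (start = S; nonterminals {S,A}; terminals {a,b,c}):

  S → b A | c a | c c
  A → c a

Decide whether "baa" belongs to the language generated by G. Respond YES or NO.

CNF form of G:
  S -> T0 T0 | T0 T1 | T2 A
  A -> T0 T1
  T0 -> c
  T1 -> a
  T2 -> b

CYK fill:
  [0..0]={T2}  "b"  orig:{}
  [1..1]={T1}  "a"  orig:{}
  [2..2]={T1}  "a"  orig:{}
  [0..1]=∅  "ba"
  [1..2]=∅  "aa"
  [0..2]=∅  "baa"

S ∉ T[0,2] ⇒ NO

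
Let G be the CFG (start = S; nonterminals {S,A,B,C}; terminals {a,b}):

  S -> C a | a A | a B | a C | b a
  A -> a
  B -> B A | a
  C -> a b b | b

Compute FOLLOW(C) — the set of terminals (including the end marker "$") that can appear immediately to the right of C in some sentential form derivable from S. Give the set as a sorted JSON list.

FIRST iteration:
round 1:
  A via A→a: +{a}
  B via B→a: +{a}
  C via C→a b b: +{a}
  C via C→b: +{b}
  S via S→C a: +{a,b}
  FIRST(S)={a,b}  FIRST(A)={a}  FIRST(B)={a}  FIRST(C)={a,b}
round 2: (no change)
  FIRST(S)={a,b}  FIRST(A)={a}  FIRST(B)={a}  FIRST(C)={a,b}

FOLLOW sets:
seed FOLLOW(S) with $
round 1:
  B→B A: FOLLOW(B) ⊇ FIRST(A) = {a}; new: +{a}
  B→B A: FOLLOW(A) ⊇ FOLLOW(B) ⊇ {a}; new: +{a}
  S→C a: FOLLOW(C) ⊇ FIRST(a) = {a}; new: +{a}
  S→a A: FOLLOW(A) ⊇ FOLLOW(S) ⊇ {$}; new: +{$}
  S→a B: FOLLOW(B) ⊇ FOLLOW(S) ⊇ {$}; new: +{$}
  S→a C: FOLLOW(C) ⊇ FOLLOW(S) ⊇ {$}; new: +{$}
  S: {$}  A: {$,a}  B: {$,a}  C: {$,a}
round 2: (stable)
  S: {$}  A: {$,a}  B: {$,a}  C: {$,a}

FOLLOW(C) = ["$", "a"]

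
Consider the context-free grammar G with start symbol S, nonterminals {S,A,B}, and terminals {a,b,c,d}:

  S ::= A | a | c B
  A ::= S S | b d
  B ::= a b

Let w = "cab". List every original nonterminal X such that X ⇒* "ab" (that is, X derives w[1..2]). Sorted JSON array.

CNF form of G:
  S -> S S | T0 T1 | T3 B | a
  A -> S S | T0 T1
  B -> T2 T0
  T0 -> b
  T1 -> d
  T2 -> a
  T3 -> c

Fill CYK table bottom-up, restricted to cells inside w[1..2]:
  [1..1]={S,T2}  "a"  orig:{S}
  [2..2]={T0}  "b"  orig:{}
  [1..2]={B}  "ab"

Original NTs in T[1,2] deriving "ab": ["B"]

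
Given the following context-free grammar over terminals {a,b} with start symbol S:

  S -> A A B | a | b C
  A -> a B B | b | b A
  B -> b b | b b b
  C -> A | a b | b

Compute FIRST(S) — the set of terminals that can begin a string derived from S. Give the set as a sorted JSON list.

Compute FIRST by fixpoint:
iter 1:
  A via A→a B B: +{a}
  A via A→b: +{b}
  B via B→b b: +{b}
  C via C→A: +{a,b}
  S via S→A A B: +{a,b}
  S: {a,b}  A: {a,b}  B: {b}  C: {a,b}
iter 2: (no change)
  S: {a,b}  A: {a,b}  B: {b}  C: {a,b}

FIRST(S) = ["a", "b"]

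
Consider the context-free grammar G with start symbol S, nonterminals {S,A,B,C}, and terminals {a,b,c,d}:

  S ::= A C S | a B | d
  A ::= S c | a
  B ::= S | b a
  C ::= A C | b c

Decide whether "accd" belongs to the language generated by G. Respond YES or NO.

CNF form of G:
  S -> A X4 | T1 B | d
  A -> S T0 | a
  B -> A X3 | T1 B | T2 T1 | d
  C -> A C | T2 T0
  T0 -> c
  T1 -> a
  T2 -> b
  X3 -> C S
  X4 -> C S

CYK fill:
  [0..0]={A,T1}  "a"  orig:{A}
  [1..1]={T0}  "c"  orig:{}
  [2..2]={T0}  "c"  orig:{}
  [3..3]={B,S}  "d"
  [0..1]=∅  "ac"
  [1..2]=∅  "cc"
  [2..3]=∅  "cd"
  [0..2]=∅  "acc"
  [1..3]=∅  "ccd"
  [0..3]=∅  "accd"

S ∉ T[0,3] ⇒ NO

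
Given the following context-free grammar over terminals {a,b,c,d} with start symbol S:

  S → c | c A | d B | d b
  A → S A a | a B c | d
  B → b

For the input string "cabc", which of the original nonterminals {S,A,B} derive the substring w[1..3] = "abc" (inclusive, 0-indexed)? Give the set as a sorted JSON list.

Convert to CNF:
  S -> T1 A | T2 B | T2 T3 | c
  A -> S X4 | T0 X5 | d
  B -> b
  T0 -> a
  T1 -> c
  T2 -> d
  T3 -> b
  X4 -> A T0
  X5 -> B T1

CYK table (by increasing span) — only the sub-triangle for w[1..3]:
  cell(1,1) a: {T0}  orig:{}
  cell(2,2) b: {B,T3}  orig:{B}
  cell(3,3) c: {S,T1}  orig:{S}
  cell(1,2) ab: ∅
  cell(2,3) bc: {X5}  orig:{}
  cell(1,3) abc: {A}

Original NTs in T[1,3] deriving "abc": ["A"]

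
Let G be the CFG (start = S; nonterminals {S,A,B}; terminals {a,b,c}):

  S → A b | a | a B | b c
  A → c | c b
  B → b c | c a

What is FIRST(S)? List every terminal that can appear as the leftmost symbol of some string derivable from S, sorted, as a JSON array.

FIRST iteration:
pass 1:
  A via A→c: +{c}
  B via B→b c: +{b}
  B via B→c a: +{c}
  S via S→A b: +{c}
  S via S→a: +{a}
  S via S→b c: +{b}
  FIRST(S)={a,b,c}  FIRST(A)={c}  FIRST(B)={b,c}
pass 2: done
  FIRST(S)={a,b,c}  FIRST(A)={c}  FIRST(B)={b,c}

FIRST(S) = ["a", "b", "c"]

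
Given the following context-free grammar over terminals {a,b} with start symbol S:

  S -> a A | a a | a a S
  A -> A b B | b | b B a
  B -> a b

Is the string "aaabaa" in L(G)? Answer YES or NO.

CNF form of G:
  S -> T1 A | T1 T1 | T1 X4
  A -> A X2 | T0 X3 | b
  B -> T1 T0
  T0 -> b
  T1 -> a
  X2 -> T0 B
  X3 -> B T1
  X4 -> T1 S

CYK fill:
  T[0,0] 'a' = {T1}  orig:{}
  T[1,1] 'a' = {T1}  orig:{}
  T[2,2] 'a' = {T1}  orig:{}
  T[3,3] 'b' = {A,T0}  orig:{A}
  T[4,4] 'a' = {T1}  orig:{}
  T[5,5] 'a' = {T1}  orig:{}
  T[0,1] 'aa' = {S}
  T[1,2] 'aa' = {S}
  T[2,3] 'ab' = {B,S}
  T[3,4] 'ba' = ∅
  T[4,5] 'aa' = {S}
  T[0,2] 'aaa' = {X4}  orig:{}
  T[1,3] 'aab' = {X4}  orig:{}
  T[2,4] 'aba' = {X3}  orig:{}
  T[3,5] 'baa' = ∅
  T[0,3] 'aaab' = {S}
  T[1,4] 'aaba' = ∅
  T[2,5] 'abaa' = ∅
  T[0,4] 'aaaba' = ∅
  T[1,5] 'aabaa' = ∅
  T[0,5] 'aaabaa' = ∅

S ∉ T[0,5] ⇒ NO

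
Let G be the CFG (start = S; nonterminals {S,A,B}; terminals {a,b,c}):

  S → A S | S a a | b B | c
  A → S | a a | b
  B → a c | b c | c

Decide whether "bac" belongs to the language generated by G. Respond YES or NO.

CNF form of G:
  S -> A S | S X4 | T1 B | c
  A -> A S | S X3 | T0 T0 | T1 B | b | c
  B -> T0 T2 | T1 T2 | c
  T0 -> a
  T1 -> b
  T2 -> c
  X3 -> T0 T0
  X4 -> T0 T0

CYK fill:
  cell(0,0) b: {A,T1}  orig:{A}
  cell(1,1) a: {T0}  orig:{}
  cell(2,2) c: {A,B,S,T2}  orig:{A,B,S}
  cell(0,1) ba: ∅
  cell(1,2) ac: {B}
  cell(0,2) bac: {A,S}

S ∈ T[0,2] ⇒ YES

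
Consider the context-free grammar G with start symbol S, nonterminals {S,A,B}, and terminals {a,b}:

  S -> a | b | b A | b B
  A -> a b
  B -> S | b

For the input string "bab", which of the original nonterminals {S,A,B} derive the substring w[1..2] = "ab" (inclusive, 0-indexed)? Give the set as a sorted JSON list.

CNF form of G:
  S -> T1 A | T1 B | a | b
  A -> T0 T1
  B -> T1 A | T1 B | a | b
  T0 -> a
  T1 -> b

CYK fill, restricted to cells inside w[1..2]:
  [1..1]={B,S,T0}  "a"  orig:{B,S}
  [2..2]={B,S,T1}  "b"  orig:{B,S}
  [1..2]={A}  "ab"

Original NTs in T[1,2] deriving "ab": ["A"]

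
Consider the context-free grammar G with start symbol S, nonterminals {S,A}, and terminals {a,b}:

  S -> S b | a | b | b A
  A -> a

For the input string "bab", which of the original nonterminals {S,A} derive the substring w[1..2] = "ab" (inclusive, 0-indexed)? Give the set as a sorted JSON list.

CNF form of G:
  S -> S T0 | T0 A | a | b
  A -> a
  T0 -> b

CYK fill, restricted to cells inside w[1..2]:
  [1..1]={A,S}  "a"
  [2..2]={S,T0}  "b"  orig:{S}
  [1..2]={S}  "ab"

Original NTs in T[1,2] deriving "ab": ["S"]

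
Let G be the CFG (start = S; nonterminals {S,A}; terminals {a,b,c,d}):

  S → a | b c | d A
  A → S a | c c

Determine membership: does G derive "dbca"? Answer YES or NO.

Convert to CNF:
  S -> T2 T1 | T3 A | a
  A -> S T0 | T1 T1
  T0 -> a
  T1 -> c
  T2 -> b
  T3 -> d

CYK fill:
  T[0,0] 'd' = {T3}  orig:{}
  T[1,1] 'b' = {T2}  orig:{}
  T[2,2] 'c' = {T1}  orig:{}
  T[3,3] 'a' = {S,T0}  orig:{S}
  T[0,1] 'db' = ∅
  T[1,2] 'bc' = {S}
  T[2,3] 'ca' = ∅
  T[0,2] 'dbc' = ∅
  T[1,3] 'bca' = {A}
  T[0,3] 'dbca' = {S}

S ∈ T[0,3] ⇒ YES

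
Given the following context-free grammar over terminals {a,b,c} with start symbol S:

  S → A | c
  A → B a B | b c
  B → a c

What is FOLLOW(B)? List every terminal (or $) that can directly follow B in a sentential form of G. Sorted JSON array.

Compute FIRST by fixpoint:
pass 1:
  A via A→b c: +{b}
  B via B→a c: +{a}
  S via S→A: +{b}
  S via S→c: +{c}
  FIRST[S]={b,c}  FIRST[A]={b}  FIRST[B]={a}
pass 2:
  A via A→B a B: +{a}
  S via S→A: +{a}
  FIRST[S]={a,b,c}  FIRST[A]={a,b}  FIRST[B]={a}
pass 3: done
  FIRST[S]={a,b,c}  FIRST[A]={a,b}  FIRST[B]={a}

Compute FOLLOW by fixpoint:
seed FOLLOW(S) with $
[1]
  A→B a B: FOLLOW(B) ⊇ FIRST(a) = {a}; new: +{a}
  S→A: FOLLOW(A) ⊇ FOLLOW(S) ⊇ {$}; new: +{$}
  FOLLOW[S]={$}  FOLLOW[A]={$}  FOLLOW[B]={a}
[2]
  A→B a B: FOLLOW(B) ⊇ FOLLOW(A) ⊇ {$}; new: +{$}
  FOLLOW[S]={$}  FOLLOW[A]={$}  FOLLOW[B]={$,a}
[3] done
  FOLLOW[S]={$}  FOLLOW[A]={$}  FOLLOW[B]={$,a}

FOLLOW(B) = ["$", "a"]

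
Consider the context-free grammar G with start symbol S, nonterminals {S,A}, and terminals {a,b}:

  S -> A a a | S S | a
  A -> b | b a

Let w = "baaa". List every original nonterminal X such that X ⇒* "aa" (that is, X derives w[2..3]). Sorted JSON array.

CNF form of G:
  S -> A X2 | S S | a
  A -> T0 T1 | b
  T0 -> b
  T1 -> a
  X2 -> T1 T1

CYK fill, restricted to cells inside w[2..3]:
  T[2,2] 'a' = {S,T1}  orig:{S}
  T[3,3] 'a' = {S,T1}  orig:{S}
  T[2,3] 'aa' = {S,X2}  orig:{S}

Original NTs in T[2,3] deriving "aa": ["S"]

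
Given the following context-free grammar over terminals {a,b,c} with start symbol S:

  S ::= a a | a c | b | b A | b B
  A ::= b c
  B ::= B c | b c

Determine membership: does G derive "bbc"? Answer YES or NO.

CNF form of G:
  S -> T0 A | T0 B | T2 T1 | T2 T2 | b
  A -> T0 T1
  B -> B T1 | T0 T1
  T0 -> b
  T1 -> c
  T2 -> a

CYK fill:
  T[0,0] 'b' = {S,T0}  orig:{S}
  T[1,1] 'b' = {S,T0}  orig:{S}
  T[2,2] 'c' = {T1}  orig:{}
  T[0,1] 'bb' = ∅
  T[1,2] 'bc' = {A,B}
  T[0,2] 'bbc' = {S}

S ∈ T[0,2] ⇒ YES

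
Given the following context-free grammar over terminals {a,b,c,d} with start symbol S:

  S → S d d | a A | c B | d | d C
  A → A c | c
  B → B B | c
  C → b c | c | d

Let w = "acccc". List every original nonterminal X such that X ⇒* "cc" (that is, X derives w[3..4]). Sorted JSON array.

Convert to CNF:
  S -> S X4 | T0 B | T2 C | T3 A | d
  A -> A T0 | c
  B -> B B | c
  C -> T1 T0 | c | d
  T0 -> c
  T1 -> b
  T2 -> d
  T3 -> a
  X4 -> T2 T2

Fill CYK table bottom-up (cells [i..j] with 3 ≤ i ≤ j ≤ 4 only):
  T[3,3] 'c' = {A,B,C,T0}  orig:{A,B,C}
  T[4,4] 'c' = {A,B,C,T0}  orig:{A,B,C}
  T[3,4] 'cc' = {A,B,S}

Original NTs in T[3,4] deriving "cc": ["A", "B", "S"]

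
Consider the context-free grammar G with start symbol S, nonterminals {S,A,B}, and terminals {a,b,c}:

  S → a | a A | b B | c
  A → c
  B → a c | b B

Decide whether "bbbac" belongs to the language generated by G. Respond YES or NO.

CNF form of G:
  S -> T0 A | T2 B | a | c
  A -> c
  B -> T0 T1 | T2 B
  T0 -> a
  T1 -> c
  T2 -> b

Fill CYK table bottom-up:
  cell(0,0) b: {T2}  orig:{}
  cell(1,1) b: {T2}  orig:{}
  cell(2,2) b: {T2}  orig:{}
  cell(3,3) a: {S,T0}  orig:{S}
  cell(4,4) c: {A,S,T1}  orig:{A,S}
  cell(0,1) bb: ∅
  cell(1,2) bb: ∅
  cell(2,3) ba: ∅
  cell(3,4) ac: {B,S}
  cell(0,2) bbb: ∅
  cell(1,3) bba: ∅
  cell(2,4) bac: {B,S}
  cell(0,3) bbba: ∅
  cell(1,4) bbac: {B,S}
  cell(0,4) bbbac: {B,S}

S ∈ T[0,4] ⇒ YES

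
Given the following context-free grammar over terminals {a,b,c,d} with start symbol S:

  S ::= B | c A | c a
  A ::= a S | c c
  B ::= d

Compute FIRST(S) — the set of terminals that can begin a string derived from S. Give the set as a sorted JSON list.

FIRST sets, iterate to fixpoint:
[1]
  A via A→a S: +{a}
  A via A→c c: +{c}
  B via B→d: +{d}
  S via S→B: +{d}
  S via S→c A: +{c}
  S: {c,d}  A: {a,c}  B: {d}
[2] (no change)
  S: {c,d}  A: {a,c}  B: {d}

FIRST(S) = ["c", "d"]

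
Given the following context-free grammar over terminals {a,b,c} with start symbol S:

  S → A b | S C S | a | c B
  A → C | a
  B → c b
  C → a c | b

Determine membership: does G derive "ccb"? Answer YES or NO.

Convert to CNF:
  S -> A T2 | S X3 | T1 B | a
  A -> T0 T1 | a | b
  B -> T1 T2
  C -> T0 T1 | b
  T0 -> a
  T1 -> c
  T2 -> b
  X3 -> C S

Fill CYK table bottom-up:
  cell(0,0) c: {T1}  orig:{}
  cell(1,1) c: {T1}  orig:{}
  cell(2,2) b: {A,C,T2}  orig:{A,C}
  cell(0,1) cc: ∅
  cell(1,2) cb: {B}
  cell(0,2) ccb: {S}

S ∈ T[0,2] ⇒ YES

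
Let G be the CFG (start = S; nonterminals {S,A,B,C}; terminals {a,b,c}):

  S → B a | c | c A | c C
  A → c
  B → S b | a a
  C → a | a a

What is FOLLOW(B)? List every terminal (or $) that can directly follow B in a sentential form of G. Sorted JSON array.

FIRST sets, iterate to fixpoint:
round 1:
  A via A→c: +{c}
  B via B→a a: +{a}
  C via C→a: +{a}
  S via S→B a: +{a}
  S via S→c: +{c}
  FIRST[S]={a,c}  FIRST[A]={c}  FIRST[B]={a}  FIRST[C]={a}
round 2:
  B via B→S b: +{c}
  FIRST[S]={a,c}  FIRST[A]={c}  FIRST[B]={a,c}  FIRST[C]={a}
round 3: (stable)
  FIRST[S]={a,c}  FIRST[A]={c}  FIRST[B]={a,c}  FIRST[C]={a}

Compute FOLLOW by fixpoint:
FOLLOW(S) := {$}
iter 1:
  B→S b: FOLLOW(S) ⊇ FIRST(b) = {b}; new: +{b}
  S→B a: FOLLOW(B) ⊇ FIRST(a) = {a}; new: +{a}
  S→c A: FOLLOW(A) ⊇ FOLLOW(S) ⊇ {$,b}; new: +{$,b}
  S→c C: FOLLOW(C) ⊇ FOLLOW(S) ⊇ {$,b}; new: +{$,b}
  FOLLOW(S)={$,b}  FOLLOW(A)={$,b}  FOLLOW(B)={a}  FOLLOW(C)={$,b}
iter 2: — fixpoint
  FOLLOW(S)={$,b}  FOLLOW(A)={$,b}  FOLLOW(B)={a}  FOLLOW(C)={$,b}

FOLLOW(B) = ["a"]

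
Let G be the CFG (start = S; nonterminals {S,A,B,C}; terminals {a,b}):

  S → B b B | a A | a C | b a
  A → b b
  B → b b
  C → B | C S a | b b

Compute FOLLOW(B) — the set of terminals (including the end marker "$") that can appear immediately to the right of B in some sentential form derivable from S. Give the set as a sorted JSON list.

FIRST sets, iterate to fixpoint:
iter 1:
  A via A→b b: +{b}
  B via B→b b: +{b}
  C via C→B: +{b}
  S via S→B b B: +{b}
  S via S→a A: +{a}
  FIRST[S]={a,b}  FIRST[A]={b}  FIRST[B]={b}  FIRST[C]={b}
iter 2: — fixpoint
  FIRST[S]={a,b}  FIRST[A]={b}  FIRST[B]={b}  FIRST[C]={b}

FOLLOW sets:
initialize: $ ∈ FOLLOW(S)
iter 1:
  C→C S a: FOLLOW(C) ⊇ FIRST(S) = {a,b}; new: +{a,b}
  C→C S a: FOLLOW(S) ⊇ FIRST(a) = {a}; new: +{a}
  S→B b B: FOLLOW(B) ⊇ FIRST(b) = {b}; new: +{b}
  S→B b B: FOLLOW(B) ⊇ FOLLOW(S) ⊇ {$,a}; new: +{$,a}
  S→a A: FOLLOW(A) ⊇ FOLLOW(S) ⊇ {$,a}; new: +{$,a}
  S→a C: FOLLOW(C) ⊇ FOLLOW(S) ⊇ {$,a}; new: +{$}
  FOLLOW(S)={$,a}  FOLLOW(A)={$,a}  FOLLOW(B)={$,a,b}  FOLLOW(C)={$,a,b}
iter 2: (stable)
  FOLLOW(S)={$,a}  FOLLOW(A)={$,a}  FOLLOW(B)={$,a,b}  FOLLOW(C)={$,a,b}

FOLLOW(B) = ["$", "a", "b"]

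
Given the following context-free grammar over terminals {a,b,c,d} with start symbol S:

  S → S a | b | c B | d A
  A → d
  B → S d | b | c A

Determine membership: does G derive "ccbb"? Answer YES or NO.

Convert to CNF:
  S -> S T2 | T0 A | T1 B | b
  A -> d
  B -> S T0 | T1 A | b
  T0 -> d
  T1 -> c
  T2 -> a

Fill CYK table bottom-up:
  cell(0,0) c: {T1}  orig:{}
  cell(1,1) c: {T1}  orig:{}
  cell(2,2) b: {B,S}
  cell(3,3) b: {B,S}
  cell(0,1) cc: ∅
  cell(1,2) cb: {S}
  cell(2,3) bb: ∅
  cell(0,2) ccb: ∅
  cell(1,3) cbb: ∅
  cell(0,3) ccbb: ∅

S ∉ T[0,3] ⇒ NO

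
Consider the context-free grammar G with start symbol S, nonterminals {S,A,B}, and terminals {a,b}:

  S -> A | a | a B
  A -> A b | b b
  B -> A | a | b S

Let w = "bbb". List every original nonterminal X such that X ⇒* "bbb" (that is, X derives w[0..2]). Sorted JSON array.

Convert to CNF:
  S -> A T0 | T0 T0 | T1 B | a
  A -> A T0 | T0 T0
  B -> A T0 | T0 S | T0 T0 | a
  T0 -> b
  T1 -> a

CYK table (by increasing span) (cells [i..j] with 0 ≤ i ≤ j ≤ 2 only):
  T[0,0] 'b' = {T0}  orig:{}
  T[1,1] 'b' = {T0}  orig:{}
  T[2,2] 'b' = {T0}  orig:{}
  T[0,1] 'bb' = {A,B,S}
  T[1,2] 'bb' = {A,B,S}
  T[0,2] 'bbb' = {A,B,S}

Original NTs in T[0,2] deriving "bbb": ["A", "B", "S"]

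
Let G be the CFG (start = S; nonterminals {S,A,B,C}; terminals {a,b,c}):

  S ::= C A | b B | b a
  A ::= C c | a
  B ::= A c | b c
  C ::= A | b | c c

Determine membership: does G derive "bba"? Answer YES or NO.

Convert to CNF:
  S -> C A | T1 B | T1 T2
  A -> C T0 | a
  B -> A T0 | T1 T0
  C -> C T0 | T0 T0 | a | b
  T0 -> c
  T1 -> b
  T2 -> a

CYK fill:
  [0..0]={C,T1}  "b"  orig:{C}
  [1..1]={C,T1}  "b"  orig:{C}
  [2..2]={A,C,T2}  "a"  orig:{A,C}
  [0..1]=∅  "bb"
  [1..2]={S}  "ba"
  [0..2]=∅  "bba"

S ∉ T[0,2] ⇒ NO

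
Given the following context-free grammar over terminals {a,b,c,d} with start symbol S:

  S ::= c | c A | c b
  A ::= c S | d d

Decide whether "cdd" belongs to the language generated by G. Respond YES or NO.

Convert to CNF:
  S -> T0 A | T0 T2 | c
  A -> T0 S | T1 T1
  T0 -> c
  T1 -> d
  T2 -> b

CYK table (by increasing span):
  cell(0,0) c: {S,T0}  orig:{S}
  cell(1,1) d: {T1}  orig:{}
  cell(2,2) d: {T1}  orig:{}
  cell(0,1) cd: ∅
  cell(1,2) dd: {A}
  cell(0,2) cdd: {S}

S ∈ T[0,2] ⇒ YES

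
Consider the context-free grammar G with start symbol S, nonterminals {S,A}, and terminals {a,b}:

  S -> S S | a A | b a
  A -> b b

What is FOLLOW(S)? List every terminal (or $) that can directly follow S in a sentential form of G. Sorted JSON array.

Compute FIRST by fixpoint:
pass 1:
  A via A→b b: +{b}
  S via S→a A: +{a}
  S via S→b a: +{b}
  FIRST(S)={a,b}  FIRST(A)={b}
pass 2: (no change)
  FIRST(S)={a,b}  FIRST(A)={b}

FOLLOW iteration:
seed FOLLOW(S) with $
[1]
  S→S S: FOLLOW(S) ⊇ FIRST(S) = {a,b}; new: +{a,b}
  S→a A: FOLLOW(A) ⊇ FOLLOW(S) ⊇ {$,a,b}; new: +{$,a,b}
  S: {$,a,b}  A: {$,a,b}
[2] — fixpoint
  S: {$,a,b}  A: {$,a,b}

FOLLOW(S) = ["$", "a", "b"]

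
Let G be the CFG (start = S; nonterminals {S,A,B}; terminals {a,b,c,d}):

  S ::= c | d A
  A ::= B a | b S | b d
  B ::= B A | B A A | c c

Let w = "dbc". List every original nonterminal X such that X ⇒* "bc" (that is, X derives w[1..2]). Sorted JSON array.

Convert to CNF:
  S -> T2 A | c
  A -> B T0 | T1 S | T1 T2
  B -> B A | B X4 | T3 T3
  T0 -> a
  T1 -> b
  T2 -> d
  T3 -> c
  X4 -> A A

CYK table (by increasing span) — only the sub-triangle for w[1..2]:
  cell(1,1) b: {T1}  orig:{}
  cell(2,2) c: {S,T3}  orig:{S}
  cell(1,2) bc: {A}

Original NTs in T[1,2] deriving "bc": ["A"]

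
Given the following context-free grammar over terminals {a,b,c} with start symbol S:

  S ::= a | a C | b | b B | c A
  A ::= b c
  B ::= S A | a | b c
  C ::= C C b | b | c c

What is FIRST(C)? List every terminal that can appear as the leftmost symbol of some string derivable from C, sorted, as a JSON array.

FIRST sets, iterate to fixpoint:
iter 1:
  A via A→b c: +{b}
  B via B→a: +{a}
  B via B→b c: +{b}
  C via C→b: +{b}
  C via C→c c: +{c}
  S via S→a: +{a}
  S via S→b: +{b}
  S via S→c A: +{c}
  FIRST(S)={a,b,c}  FIRST(A)={b}  FIRST(B)={a,b}  FIRST(C)={b,c}
iter 2:
  B via B→S A: +{c}
  FIRST(S)={a,b,c}  FIRST(A)={b}  FIRST(B)={a,b,c}  FIRST(C)={b,c}
iter 3: (no change)
  FIRST(S)={a,b,c}  FIRST(A)={b}  FIRST(B)={a,b,c}  FIRST(C)={b,c}

FIRST(C) = ["b", "c"]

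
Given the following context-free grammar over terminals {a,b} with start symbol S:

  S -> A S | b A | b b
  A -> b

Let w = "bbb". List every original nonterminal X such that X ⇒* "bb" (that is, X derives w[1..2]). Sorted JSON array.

Convert to CNF:
  S -> A S | T0 A | T0 T0
  A -> b
  T0 -> b

Fill CYK table bottom-up, restricted to cells inside w[1..2]:
  [1..1]={A,T0}  "b"  orig:{A}
  [2..2]={A,T0}  "b"  orig:{A}
  [1..2]={S}  "bb"

Original NTs in T[1,2] deriving "bb": ["S"]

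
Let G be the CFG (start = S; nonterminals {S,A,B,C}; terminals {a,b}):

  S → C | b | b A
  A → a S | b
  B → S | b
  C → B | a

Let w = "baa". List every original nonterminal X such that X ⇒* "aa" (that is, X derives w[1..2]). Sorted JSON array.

CNF form of G:
  S -> T1 A | a | b
  A -> T0 S | b
  B -> T1 A | a | b
  C -> T1 A | a | b
  T0 -> a
  T1 -> b

Fill CYK table bottom-up — only the sub-triangle for w[1..2]:
  [1..1]={B,C,S,T0}  "a"  orig:{B,C,S}
  [2..2]={B,C,S,T0}  "a"  orig:{B,C,S}
  [1..2]={A}  "aa"

Original NTs in T[1,2] deriving "aa": ["A"]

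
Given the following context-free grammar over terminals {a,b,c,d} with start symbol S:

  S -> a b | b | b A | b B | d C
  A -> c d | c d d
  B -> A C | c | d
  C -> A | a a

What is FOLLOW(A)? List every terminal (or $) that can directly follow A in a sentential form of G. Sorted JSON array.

FIRST sets, iterate to fixpoint:
[1]
  A via A→c d: +{c}
  B via B→A C: +{c}
  B via B→d: +{d}
  C via C→A: +{c}
  C via C→a a: +{a}
  S via S→a b: +{a}
  S via S→b: +{b}
  S via S→d C: +{d}
  FIRST(S)={a,b,d}  FIRST(A)={c}  FIRST(B)={c,d}  FIRST(C)={a,c}
[2] done
  FIRST(S)={a,b,d}  FIRST(A)={c}  FIRST(B)={c,d}  FIRST(C)={a,c}

FOLLOW iteration:
FOLLOW(S) := {$}
iter 1:
  B→A C: FOLLOW(A) ⊇ FIRST(C) = {a,c}; new: +{a,c}
  S→b A: FOLLOW(A) ⊇ FOLLOW(S) ⊇ {$}; new: +{$}
  S→b B: FOLLOW(B) ⊇ FOLLOW(S) ⊇ {$}; new: +{$}
  S→d C: FOLLOW(C) ⊇ FOLLOW(S) ⊇ {$}; new: +{$}
  S: {$}  A: {$,a,c}  B: {$}  C: {$}
iter 2: (stable)
  S: {$}  A: {$,a,c}  B: {$}  C: {$}

FOLLOW(A) = ["$", "a", "c"]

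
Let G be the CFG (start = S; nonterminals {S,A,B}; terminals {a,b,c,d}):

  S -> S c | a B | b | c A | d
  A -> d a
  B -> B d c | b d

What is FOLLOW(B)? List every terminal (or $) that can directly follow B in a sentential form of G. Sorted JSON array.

FIRST sets, iterate to fixpoint:
pass 1:
  A via A→d a: +{d}
  B via B→b d: +{b}
  S via S→a B: +{a}
  S via S→b: +{b}
  S via S→c A: +{c}
  S via S→d: +{d}
  S: {a,b,c,d}  A: {d}  B: {b}
pass 2: — fixpoint
  S: {a,b,c,d}  A: {d}  B: {b}

Compute FOLLOW by fixpoint:
seed FOLLOW(S) with $
round 1:
  B→B d c: FOLLOW(B) ⊇ FIRST(d) = {d}; new: +{d}
  S→S c: FOLLOW(S) ⊇ FIRST(c) = {c}; new: +{c}
  S→a B: FOLLOW(B) ⊇ FOLLOW(S) ⊇ {$,c}; new: +{$,c}
  S→c A: FOLLOW(A) ⊇ FOLLOW(S) ⊇ {$,c}; new: +{$,c}
  FOLLOW(S)={$,c}  FOLLOW(A)={$,c}  FOLLOW(B)={$,c,d}
round 2: (stable)
  FOLLOW(S)={$,c}  FOLLOW(A)={$,c}  FOLLOW(B)={$,c,d}

FOLLOW(B) = ["$", "c", "d"]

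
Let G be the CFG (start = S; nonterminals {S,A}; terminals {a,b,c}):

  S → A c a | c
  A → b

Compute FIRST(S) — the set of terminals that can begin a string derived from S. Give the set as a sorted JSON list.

FIRST sets, iterate to fixpoint:
[1]
  A via A→b: +{b}
  S via S→A c a: +{b}
  S via S→c: +{c}
  FIRST[S]={b,c}  FIRST[A]={b}
[2] — fixpoint
  FIRST[S]={b,c}  FIRST[A]={b}

FIRST(S) = ["b", "c"]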